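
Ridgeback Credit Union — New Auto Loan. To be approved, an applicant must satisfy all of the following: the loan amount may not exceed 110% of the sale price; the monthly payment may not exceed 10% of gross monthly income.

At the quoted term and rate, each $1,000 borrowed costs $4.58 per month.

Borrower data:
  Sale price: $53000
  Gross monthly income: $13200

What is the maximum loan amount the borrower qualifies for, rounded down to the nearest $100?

$58,300

Payment cap: 10% × $13,200 = $1,320/month.
At $4.58 per $1,000, that supports 1,320/4.58 × 1,000 ≈ $288,209 → $288,200.
LTV cap: 110% × $53,000 = $58,300 → $58,300.
Binding constraint: loan-to-value.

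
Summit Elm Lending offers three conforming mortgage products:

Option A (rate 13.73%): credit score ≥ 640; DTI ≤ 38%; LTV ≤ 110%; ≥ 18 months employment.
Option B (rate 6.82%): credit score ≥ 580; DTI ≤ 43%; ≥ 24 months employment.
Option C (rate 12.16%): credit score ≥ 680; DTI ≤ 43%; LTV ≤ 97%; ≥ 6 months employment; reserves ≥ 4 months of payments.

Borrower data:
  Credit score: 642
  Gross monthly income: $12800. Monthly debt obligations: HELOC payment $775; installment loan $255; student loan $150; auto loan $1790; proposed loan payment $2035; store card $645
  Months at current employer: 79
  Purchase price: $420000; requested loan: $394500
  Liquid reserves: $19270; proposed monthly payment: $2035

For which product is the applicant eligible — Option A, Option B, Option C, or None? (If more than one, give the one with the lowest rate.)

Total debts = (775 + 255 + 150 + 1,790 + 2,035 + 645) = 5,650; DTI = 5,650/12,800 = 44.1%.
LTV = 394,500/420,000 = 93.9%.
Reserves = 19,270/2,035 = 9.5 months.
Option A: score 642 ≥ 640; DTI 44.1% > 38%; LTV 93.9% ≤ 110%; employment 79 ≥ 18 mo → does not qualify.
Option B: score 642 ≥ 580; DTI 44.1% > 43%; employment 79 ≥ 24 mo → does not qualify.
Option C: score 642 < 680; DTI 44.1% > 43%; LTV 93.9% ≤ 97%; employment 79 ≥ 6 mo; reserves 9.5 ≥ 4 mo → does not qualify.

None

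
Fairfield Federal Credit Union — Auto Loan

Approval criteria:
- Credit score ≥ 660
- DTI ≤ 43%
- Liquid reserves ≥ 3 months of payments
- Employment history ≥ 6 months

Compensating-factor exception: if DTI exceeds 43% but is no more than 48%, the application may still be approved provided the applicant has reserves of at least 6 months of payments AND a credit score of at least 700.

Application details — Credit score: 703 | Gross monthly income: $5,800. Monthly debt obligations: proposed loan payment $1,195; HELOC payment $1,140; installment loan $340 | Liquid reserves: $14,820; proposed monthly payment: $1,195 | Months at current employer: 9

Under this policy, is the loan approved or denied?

Credit score 703 ≥ 660 (meets base)
Total debts = (1,195 + 1,140 + 340) = 2,675. DTI = 2,675/5,800 = 46.1% > 43% — standard DTI limit exceeded.
Reserves: 14,820 ÷ 1,195 = 12.4 months (meets 3-month minimum)
Employment 9 ≥ 6 months
46.1% falls in the override range (43%–48%), so the compensating-factor test applies.
Override check — reserves: 12.4 mo (ok); score: 703 (ok).
Both override conditions satisfied; DTI exception granted.

Approved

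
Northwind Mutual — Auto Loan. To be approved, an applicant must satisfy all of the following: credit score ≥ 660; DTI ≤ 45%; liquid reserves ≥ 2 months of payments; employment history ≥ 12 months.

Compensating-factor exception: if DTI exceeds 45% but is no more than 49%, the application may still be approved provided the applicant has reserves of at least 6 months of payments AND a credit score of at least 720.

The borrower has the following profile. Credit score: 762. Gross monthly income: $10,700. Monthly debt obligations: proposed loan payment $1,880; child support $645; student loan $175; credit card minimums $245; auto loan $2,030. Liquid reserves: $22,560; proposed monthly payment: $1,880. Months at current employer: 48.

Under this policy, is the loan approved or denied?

Approved

Credit score 762 ≥ 660 (meets base)
Total debts = (1,880 + 645 + 175 + 245 + 2,030) = 4,975. DTI: 4,975 ÷ 10,700 = 46.5%, over the 45% base limit.
Reserves = 22,560/1,880 = 12.0 months ≥ 2
Employment 48 ≥ 12 months
46.5% falls in the override range (45%–49%), so the compensating-factor test applies.
Override check — reserves: 12.0 mo (ok); score: 762 (ok).
Both override conditions satisfied; DTI exception granted.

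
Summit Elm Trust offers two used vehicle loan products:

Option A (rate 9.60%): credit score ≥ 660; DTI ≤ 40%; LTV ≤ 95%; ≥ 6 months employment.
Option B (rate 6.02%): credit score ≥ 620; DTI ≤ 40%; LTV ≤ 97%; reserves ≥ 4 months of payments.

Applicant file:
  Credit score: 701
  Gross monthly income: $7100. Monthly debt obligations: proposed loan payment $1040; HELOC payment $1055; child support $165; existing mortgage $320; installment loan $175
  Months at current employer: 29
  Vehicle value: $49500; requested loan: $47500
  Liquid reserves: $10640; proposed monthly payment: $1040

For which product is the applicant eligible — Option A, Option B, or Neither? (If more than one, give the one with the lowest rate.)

Total debts = (1,040 + 1,055 + 165 + 320 + 175) = 2,755; DTI = 2,755/7,100 = 38.8%.
LTV = 47,500/49,500 = 96%.
Reserves = 10,640/1,040 = 10.2 months.
Option A: score 701 ≥ 660; DTI 38.8% ≤ 40%; LTV 96% > 95%; employment 29 ≥ 6 mo → does not qualify.
Option B: score 701 ≥ 620; DTI 38.8% ≤ 40%; LTV 96% ≤ 97%; reserves 10.2 ≥ 4 mo → qualifies.

Option B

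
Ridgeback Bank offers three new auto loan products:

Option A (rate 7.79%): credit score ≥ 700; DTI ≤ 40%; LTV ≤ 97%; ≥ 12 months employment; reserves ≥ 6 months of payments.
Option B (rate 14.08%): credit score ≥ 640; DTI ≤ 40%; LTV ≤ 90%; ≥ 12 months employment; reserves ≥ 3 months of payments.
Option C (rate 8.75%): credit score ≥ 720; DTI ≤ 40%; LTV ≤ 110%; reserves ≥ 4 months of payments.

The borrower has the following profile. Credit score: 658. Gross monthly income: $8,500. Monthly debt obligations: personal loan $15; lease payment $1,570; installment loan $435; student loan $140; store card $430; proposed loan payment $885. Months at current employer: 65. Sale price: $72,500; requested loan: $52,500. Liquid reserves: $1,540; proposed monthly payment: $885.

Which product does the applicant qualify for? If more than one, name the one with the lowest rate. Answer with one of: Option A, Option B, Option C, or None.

Total debts = (15 + 1,570 + 435 + 140 + 430 + 885) = 3,475; DTI = 3,475/8,500 = 40.9%.
LTV = 52,500/72,500 = 72.4%.
Reserves = 1,540/885 = 1.7 months.
Option A: score 658 < 700; DTI 40.9% > 40%; LTV 72.4% ≤ 97%; employment 65 ≥ 12 mo; reserves 1.7 < 6 mo → does not qualify.
Option B: score 658 ≥ 640; DTI 40.9% > 40%; LTV 72.4% ≤ 90%; employment 65 ≥ 12 mo; reserves 1.7 < 3 mo → does not qualify.
Option C: score 658 < 720; DTI 40.9% > 40%; LTV 72.4% ≤ 110%; reserves 1.7 < 4 mo → does not qualify.

None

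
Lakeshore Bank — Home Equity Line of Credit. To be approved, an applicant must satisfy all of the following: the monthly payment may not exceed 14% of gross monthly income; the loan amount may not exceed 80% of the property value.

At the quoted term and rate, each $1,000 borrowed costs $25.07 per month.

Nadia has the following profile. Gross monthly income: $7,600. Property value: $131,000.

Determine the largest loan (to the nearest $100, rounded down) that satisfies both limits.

Payment cap: 14% × $7,600 = $1,064/month.
At $25.07 per $1,000, that supports 1,064/25.07 × 1,000 ≈ $42,441 → $42,400.
LTV cap: 80% × $131,000 = $104,800 → $104,800.
Binding constraint: payment-to-income.

$42,400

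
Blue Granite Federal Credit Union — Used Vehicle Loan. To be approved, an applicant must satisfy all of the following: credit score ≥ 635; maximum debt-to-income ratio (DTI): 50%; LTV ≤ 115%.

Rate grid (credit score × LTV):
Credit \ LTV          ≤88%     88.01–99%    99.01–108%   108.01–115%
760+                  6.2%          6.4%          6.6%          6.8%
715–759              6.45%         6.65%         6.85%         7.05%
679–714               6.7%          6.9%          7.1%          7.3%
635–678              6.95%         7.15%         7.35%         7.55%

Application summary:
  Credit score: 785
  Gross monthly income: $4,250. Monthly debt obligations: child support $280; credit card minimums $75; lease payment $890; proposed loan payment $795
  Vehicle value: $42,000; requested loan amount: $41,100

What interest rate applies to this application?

6.4%

Credit score 785 ≥ 635; Total monthly debts = (280 + 75 + 890 + 795) = 2,040. DTI: 2,040 ÷ 4,250 = 48%, within the 50% cap
LTV: 41,100 ÷ 42,000 = 97.9%, within 115% cap
Score 785 is in the 760+ band; LTV 97.9% is in the 88.01–99% band → 6.4%.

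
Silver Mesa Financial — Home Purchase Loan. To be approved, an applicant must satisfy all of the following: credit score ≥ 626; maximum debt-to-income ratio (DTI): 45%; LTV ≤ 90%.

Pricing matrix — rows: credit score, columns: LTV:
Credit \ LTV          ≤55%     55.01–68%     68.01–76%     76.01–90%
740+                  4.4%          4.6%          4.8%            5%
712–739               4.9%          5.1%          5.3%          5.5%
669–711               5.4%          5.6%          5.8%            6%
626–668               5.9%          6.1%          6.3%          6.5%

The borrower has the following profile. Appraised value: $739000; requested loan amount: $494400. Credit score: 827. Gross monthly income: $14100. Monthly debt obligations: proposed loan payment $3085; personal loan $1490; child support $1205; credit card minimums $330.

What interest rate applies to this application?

4.6%

Credit score 827 ≥ 626; Total monthly debts = (3,085 + 1,490 + 1,205 + 330) = 6,110. Debt-to-income = 6,110/14,100 = 43.3% — meets 45% limit
LTV: 494,400 ÷ 739,000 = 66.9%, within 90% cap
Row: 827 falls in 740+. Column: 66.9% falls in 55.01–68%. Rate = 4.6%.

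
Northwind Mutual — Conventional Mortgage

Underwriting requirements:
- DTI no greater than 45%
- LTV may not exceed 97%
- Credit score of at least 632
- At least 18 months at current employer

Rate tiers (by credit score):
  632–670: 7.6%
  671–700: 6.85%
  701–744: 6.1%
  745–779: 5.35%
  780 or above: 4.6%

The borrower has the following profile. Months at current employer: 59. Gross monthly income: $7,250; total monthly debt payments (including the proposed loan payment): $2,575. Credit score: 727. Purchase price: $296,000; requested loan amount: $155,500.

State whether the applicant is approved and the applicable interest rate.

Credit score 727 ≥ 632 (meets minimum)
Loan-to-value = 155,500/296,000 = 52.5% — pass (97% max)
DTI: 2,575 ÷ 7,250 = 35.5%, within the 45% cap
Employment 59 ≥ 18 months
All requirements met. Score 727 falls in the 701–744 tier → 6.1%.

Approved at 6.1%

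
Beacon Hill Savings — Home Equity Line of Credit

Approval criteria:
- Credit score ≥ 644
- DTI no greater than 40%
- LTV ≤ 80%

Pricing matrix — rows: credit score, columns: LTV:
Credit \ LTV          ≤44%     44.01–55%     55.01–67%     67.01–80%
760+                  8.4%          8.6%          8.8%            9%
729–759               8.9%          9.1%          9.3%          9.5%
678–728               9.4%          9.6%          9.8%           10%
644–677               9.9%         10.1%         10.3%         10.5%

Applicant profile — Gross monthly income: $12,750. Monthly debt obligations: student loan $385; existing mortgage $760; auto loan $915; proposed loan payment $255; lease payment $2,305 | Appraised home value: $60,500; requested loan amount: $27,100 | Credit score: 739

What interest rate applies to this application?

Credit score 739 ≥ 644; Total monthly debts = (385 + 760 + 915 + 255 + 2,305) = 4,620. DTI = 4,620/12,750 = 36.2% ≤ 40%
LTV: 27,100 ÷ 60,500 = 44.8%, within 80% cap
Row: 739 falls in 729–759. Column: 44.8% falls in 44.01–55%. Rate = 9.1%.

9.1%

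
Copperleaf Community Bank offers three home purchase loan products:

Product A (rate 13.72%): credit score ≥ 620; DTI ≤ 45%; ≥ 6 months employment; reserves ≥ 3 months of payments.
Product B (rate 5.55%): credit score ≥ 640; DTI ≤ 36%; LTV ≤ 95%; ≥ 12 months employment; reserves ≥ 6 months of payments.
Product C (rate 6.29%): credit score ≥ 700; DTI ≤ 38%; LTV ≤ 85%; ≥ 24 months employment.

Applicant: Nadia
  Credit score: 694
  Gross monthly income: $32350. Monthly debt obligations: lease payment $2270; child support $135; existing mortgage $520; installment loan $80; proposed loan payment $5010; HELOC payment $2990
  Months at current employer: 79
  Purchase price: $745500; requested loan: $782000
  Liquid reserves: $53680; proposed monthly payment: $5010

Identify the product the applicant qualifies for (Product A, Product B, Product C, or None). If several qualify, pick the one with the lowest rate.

Product A

Total debts = (2,270 + 135 + 520 + 80 + 5,010 + 2,990) = 11,005; DTI = 11,005/32,350 = 34%.
LTV = 782,000/745,500 = 104.9%.
Reserves = 53,680/5,010 = 10.7 months.
Product A: score 694 ≥ 620; DTI 34% ≤ 45%; employment 79 ≥ 6 mo; reserves 10.7 ≥ 3 mo → qualifies.
Product B: score 694 ≥ 640; DTI 34% ≤ 36%; LTV 104.9% > 95%; employment 79 ≥ 12 mo; reserves 10.7 ≥ 6 mo → does not qualify.
Product C: score 694 < 700; DTI 34% ≤ 38%; LTV 104.9% > 85%; employment 79 ≥ 24 mo → does not qualify.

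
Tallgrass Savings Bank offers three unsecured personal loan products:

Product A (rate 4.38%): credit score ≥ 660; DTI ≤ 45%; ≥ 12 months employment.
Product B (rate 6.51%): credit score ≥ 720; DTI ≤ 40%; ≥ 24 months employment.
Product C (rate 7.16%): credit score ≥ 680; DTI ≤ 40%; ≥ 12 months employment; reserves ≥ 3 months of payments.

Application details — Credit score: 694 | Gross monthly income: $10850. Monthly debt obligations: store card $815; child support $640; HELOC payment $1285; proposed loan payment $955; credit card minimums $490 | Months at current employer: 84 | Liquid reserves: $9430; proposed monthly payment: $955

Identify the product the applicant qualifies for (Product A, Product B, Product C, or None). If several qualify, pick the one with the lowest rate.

Total debts = (815 + 640 + 1,285 + 955 + 490) = 4,185; DTI = 4,185/10,850 = 38.6%.
Reserves = 9,430/955 = 9.9 months.
Product A: score 694 ≥ 660; DTI 38.6% ≤ 45%; employment 84 ≥ 12 mo → qualifies.
Product B: score 694 < 720; DTI 38.6% ≤ 40%; employment 84 ≥ 24 mo → does not qualify.
Product C: score 694 ≥ 680; DTI 38.6% ≤ 40%; employment 84 ≥ 12 mo; reserves 9.9 ≥ 3 mo → qualifies.
Qualifying: Product A, Product C. Lowest rate is 4.38% → Product A.

Product A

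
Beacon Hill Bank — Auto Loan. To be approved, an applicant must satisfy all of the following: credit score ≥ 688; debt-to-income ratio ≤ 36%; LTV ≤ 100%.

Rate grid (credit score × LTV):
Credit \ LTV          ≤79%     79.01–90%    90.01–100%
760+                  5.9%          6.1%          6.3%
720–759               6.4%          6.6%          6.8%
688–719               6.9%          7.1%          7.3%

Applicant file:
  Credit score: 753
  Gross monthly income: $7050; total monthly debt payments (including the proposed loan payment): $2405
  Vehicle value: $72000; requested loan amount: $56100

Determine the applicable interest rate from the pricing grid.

6.4%

Credit score 753 ≥ 688; DTI: 2,405 ÷ 7,050 = 34.1%, within the 36% cap
LTV = 56,100/72,000 = 77.9% ≤ 100%
Credit 753 → row 720–759; LTV 77.9% → column ≤79%. Grid cell → 6.4%.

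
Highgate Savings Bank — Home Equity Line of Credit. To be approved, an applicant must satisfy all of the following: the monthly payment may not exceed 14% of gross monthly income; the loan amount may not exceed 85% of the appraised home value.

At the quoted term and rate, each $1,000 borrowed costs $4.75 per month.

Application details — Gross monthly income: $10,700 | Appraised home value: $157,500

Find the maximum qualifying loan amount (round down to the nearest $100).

$133,800

Payment cap: 14% × $10,700 = $1,498/month.
At $4.75 per $1,000, that supports 1,498/4.75 × 1,000 ≈ $315,368 → $315,300.
LTV cap: 85% × $157,500 = $133,875 → $133,800.
Binding constraint: loan-to-value.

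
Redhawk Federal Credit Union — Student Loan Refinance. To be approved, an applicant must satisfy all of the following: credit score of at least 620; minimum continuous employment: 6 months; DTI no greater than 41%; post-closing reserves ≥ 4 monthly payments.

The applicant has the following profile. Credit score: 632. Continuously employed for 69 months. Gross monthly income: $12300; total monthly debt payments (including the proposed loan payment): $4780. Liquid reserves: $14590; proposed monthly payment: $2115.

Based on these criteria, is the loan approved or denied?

Approved

Credit score 632 ≥ 620 (meets)
Employment 69 ≥ 6 months
DTI: 4,780 ÷ 12,300 = 38.9%, within the 41% cap
Liquid reserves cover 14,590/2,115 = 6.9 months — ≥ 4 required
All criteria satisfied.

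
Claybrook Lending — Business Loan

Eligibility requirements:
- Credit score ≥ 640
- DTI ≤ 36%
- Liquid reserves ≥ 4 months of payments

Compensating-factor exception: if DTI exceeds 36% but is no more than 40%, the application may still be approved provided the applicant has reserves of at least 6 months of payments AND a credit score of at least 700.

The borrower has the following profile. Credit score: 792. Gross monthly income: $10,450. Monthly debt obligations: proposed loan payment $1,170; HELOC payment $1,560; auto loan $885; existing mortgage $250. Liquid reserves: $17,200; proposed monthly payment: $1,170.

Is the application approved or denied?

Approved

Credit score 792 ≥ 640 (meets base)
Total debts = (1,170 + 1,560 + 885 + 250) = 3,865. DTI: 3,865 ÷ 10,450 = 37%, over the 36% base limit.
Reserves: 17,200 ÷ 1,170 = 14.7 months (meets 4-month minimum)
DTI 37% is within the 36%–40% exception band; checking compensating factors.
Reserves 14.7 ≥ 6 months; credit score 792 ≥ 700.
Both compensating conditions met → exception applies.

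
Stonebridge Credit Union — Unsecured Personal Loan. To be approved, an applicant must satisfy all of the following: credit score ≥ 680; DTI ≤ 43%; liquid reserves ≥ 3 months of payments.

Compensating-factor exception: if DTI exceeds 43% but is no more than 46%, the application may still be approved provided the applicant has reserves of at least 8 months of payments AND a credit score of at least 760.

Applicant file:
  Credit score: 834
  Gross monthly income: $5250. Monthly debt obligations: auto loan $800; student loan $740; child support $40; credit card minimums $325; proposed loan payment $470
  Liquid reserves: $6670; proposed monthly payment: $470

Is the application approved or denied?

Approved

Credit score 834 ≥ 680 (meets base)
Total debts = (800 + 740 + 40 + 325 + 470) = 2,375. DTI = 2,375/5,250 = 45.2% > 43% — standard DTI limit exceeded.
Reserves = 6,670/470 = 14.2 months ≥ 3
DTI 45.2% is within the 43%–46% exception band; checking compensating factors.
Override check — reserves: 14.2 mo (ok); score: 834 (ok).
Both compensating conditions met → exception applies.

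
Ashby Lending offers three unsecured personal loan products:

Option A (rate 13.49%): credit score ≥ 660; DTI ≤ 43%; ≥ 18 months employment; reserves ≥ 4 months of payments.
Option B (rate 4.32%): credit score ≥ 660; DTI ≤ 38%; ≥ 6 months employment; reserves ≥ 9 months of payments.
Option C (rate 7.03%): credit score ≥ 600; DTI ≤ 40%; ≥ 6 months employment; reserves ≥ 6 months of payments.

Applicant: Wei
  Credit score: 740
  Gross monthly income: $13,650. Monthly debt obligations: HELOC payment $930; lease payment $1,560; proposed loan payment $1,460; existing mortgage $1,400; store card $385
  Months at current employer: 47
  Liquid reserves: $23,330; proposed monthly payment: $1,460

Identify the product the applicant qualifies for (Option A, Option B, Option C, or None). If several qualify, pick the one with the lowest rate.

Option A

Total debts = (930 + 1,560 + 1,460 + 1,400 + 385) = 5,735; DTI = 5,735/13,650 = 42%.
Reserves = 23,330/1,460 = 16.0 months.
Option A: score 740 ≥ 660; DTI 42% ≤ 43%; employment 47 ≥ 18 mo; reserves 16.0 ≥ 4 mo → qualifies.
Option B: score 740 ≥ 660; DTI 42% > 38%; employment 47 ≥ 6 mo; reserves 16.0 ≥ 9 mo → does not qualify.
Option C: score 740 ≥ 600; DTI 42% > 40%; employment 47 ≥ 6 mo; reserves 16.0 ≥ 6 mo → does not qualify.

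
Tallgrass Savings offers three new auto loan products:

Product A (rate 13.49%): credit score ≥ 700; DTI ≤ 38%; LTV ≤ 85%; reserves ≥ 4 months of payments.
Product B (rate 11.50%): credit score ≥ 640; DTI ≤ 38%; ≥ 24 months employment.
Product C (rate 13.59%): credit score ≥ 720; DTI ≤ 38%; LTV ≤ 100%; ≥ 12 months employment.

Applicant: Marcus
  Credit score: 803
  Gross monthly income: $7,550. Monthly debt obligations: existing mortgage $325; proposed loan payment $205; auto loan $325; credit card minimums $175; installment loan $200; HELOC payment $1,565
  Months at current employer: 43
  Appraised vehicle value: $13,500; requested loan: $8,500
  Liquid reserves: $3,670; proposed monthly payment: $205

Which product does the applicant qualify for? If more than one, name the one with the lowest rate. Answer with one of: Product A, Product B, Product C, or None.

Product B

Total debts = (325 + 205 + 325 + 175 + 200 + 1,565) = 2,795; DTI = 2,795/7,550 = 37%.
LTV = 8,500/13,500 = 63%.
Reserves = 3,670/205 = 17.9 months.
Product A: score 803 ≥ 700; DTI 37% ≤ 38%; LTV 63% ≤ 85%; reserves 17.9 ≥ 4 mo → qualifies.
Product B: score 803 ≥ 640; DTI 37% ≤ 38%; employment 43 ≥ 24 mo → qualifies.
Product C: score 803 ≥ 720; DTI 37% ≤ 38%; LTV 63% ≤ 100%; employment 43 ≥ 12 mo → qualifies.
Qualifying: Product A, Product B, Product C. Lowest rate is 11.50% → Product B.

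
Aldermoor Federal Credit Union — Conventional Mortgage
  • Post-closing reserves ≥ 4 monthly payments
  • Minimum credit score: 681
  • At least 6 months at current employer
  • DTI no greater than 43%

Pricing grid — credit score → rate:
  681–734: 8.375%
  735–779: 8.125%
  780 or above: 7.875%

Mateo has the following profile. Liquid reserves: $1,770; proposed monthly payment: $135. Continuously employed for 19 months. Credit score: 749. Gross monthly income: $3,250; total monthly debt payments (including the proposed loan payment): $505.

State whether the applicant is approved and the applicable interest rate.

Credit score 749 ≥ 681 (meets minimum)
Reserves: 1,770 ÷ 135 = 13.1 months (meets 4-month minimum)
DTI: 505 ÷ 3,250 = 15.5%, within the 43% cap
Employment 19 ≥ 6 months
All requirements met. Score 749 falls in the 735–779 tier → 8.125%.

Approved at 8.125%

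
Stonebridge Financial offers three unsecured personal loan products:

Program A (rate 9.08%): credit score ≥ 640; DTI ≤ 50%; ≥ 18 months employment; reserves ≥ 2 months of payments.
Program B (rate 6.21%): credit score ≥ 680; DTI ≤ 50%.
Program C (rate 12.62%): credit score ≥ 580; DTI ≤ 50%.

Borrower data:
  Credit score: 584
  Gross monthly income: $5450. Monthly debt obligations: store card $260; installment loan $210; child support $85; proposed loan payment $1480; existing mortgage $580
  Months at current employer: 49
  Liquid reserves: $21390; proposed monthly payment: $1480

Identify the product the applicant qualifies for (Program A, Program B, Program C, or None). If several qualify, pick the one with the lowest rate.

Program C

Total debts = (260 + 210 + 85 + 1,480 + 580) = 2,615; DTI = 2,615/5,450 = 48%.
Reserves = 21,390/1,480 = 14.5 months.
Program A: score 584 < 640; DTI 48% ≤ 50%; employment 49 ≥ 18 mo; reserves 14.5 ≥ 2 mo → does not qualify.
Program B: score 584 < 680; DTI 48% ≤ 50% → does not qualify.
Program C: score 584 ≥ 580; DTI 48% ≤ 50% → qualifies.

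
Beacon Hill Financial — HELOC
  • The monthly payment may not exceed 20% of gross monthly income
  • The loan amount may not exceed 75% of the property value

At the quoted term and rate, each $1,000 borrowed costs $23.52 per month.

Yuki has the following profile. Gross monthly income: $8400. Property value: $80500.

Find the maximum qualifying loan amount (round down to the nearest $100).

Payment cap: 20% × $8,400 = $1,680/month.
At $23.52 per $1,000, that supports 1,680/23.52 × 1,000 ≈ $71,428 → $71,400.
LTV cap: 75% × $80,500 = $60,375 → $60,300.
Binding constraint: loan-to-value.

$60,300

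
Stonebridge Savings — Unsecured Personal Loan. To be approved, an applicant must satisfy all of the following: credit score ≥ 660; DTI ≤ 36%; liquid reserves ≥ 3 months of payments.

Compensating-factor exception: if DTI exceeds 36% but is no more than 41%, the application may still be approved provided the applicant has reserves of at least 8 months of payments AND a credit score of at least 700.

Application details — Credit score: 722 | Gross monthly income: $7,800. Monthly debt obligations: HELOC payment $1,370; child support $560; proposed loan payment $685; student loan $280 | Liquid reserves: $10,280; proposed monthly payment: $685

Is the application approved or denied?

Approved

Credit score 722 ≥ 660 (meets base)
Total debts = (1,370 + 560 + 685 + 280) = 2,895. DTI: 2,895 ÷ 7,800 = 37.1%, over the 36% base limit.
Reserves = 10,280/685 = 15.0 months ≥ 3
DTI 37.1% is within the 36%–41% exception band; checking compensating factors.
Reserves 15.0 ≥ 8 months; credit score 722 ≥ 700.
Both override conditions satisfied; DTI exception granted.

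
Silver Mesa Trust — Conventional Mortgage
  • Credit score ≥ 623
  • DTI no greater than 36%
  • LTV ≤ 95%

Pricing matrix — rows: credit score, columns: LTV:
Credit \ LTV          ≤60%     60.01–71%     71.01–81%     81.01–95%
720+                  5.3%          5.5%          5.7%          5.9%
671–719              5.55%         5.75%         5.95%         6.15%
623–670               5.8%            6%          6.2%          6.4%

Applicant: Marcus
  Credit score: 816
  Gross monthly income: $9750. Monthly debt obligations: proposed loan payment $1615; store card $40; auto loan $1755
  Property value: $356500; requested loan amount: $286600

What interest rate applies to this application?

5.7%

Credit score 816 ≥ 623; Total monthly debts = (1,615 + 40 + 1,755) = 3,410. DTI: 3,410 ÷ 9,750 = 35%, within the 36% cap
LTV = 286,600/356,500 = 80.4% ≤ 95%
Score 816 is in the 720+ band; LTV 80.4% is in the 71.01–81% band → 5.7%.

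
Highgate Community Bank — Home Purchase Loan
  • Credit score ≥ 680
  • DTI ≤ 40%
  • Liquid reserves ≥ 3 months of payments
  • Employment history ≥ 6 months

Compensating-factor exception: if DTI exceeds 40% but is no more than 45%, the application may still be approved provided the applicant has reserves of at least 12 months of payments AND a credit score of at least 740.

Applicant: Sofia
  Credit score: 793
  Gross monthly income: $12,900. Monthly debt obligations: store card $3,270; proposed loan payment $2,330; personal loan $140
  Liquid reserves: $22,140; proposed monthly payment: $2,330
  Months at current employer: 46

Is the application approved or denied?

Credit score 793 ≥ 680 (meets base)
Total debts = (3,270 + 2,330 + 140) = 5,740. DTI: 5,740 ÷ 12,900 = 44.5%, over the 40% base limit.
Reserves: 22,140 ÷ 2,330 = 9.5 months (meets 3-month minimum)
Employment 46 ≥ 6 months
DTI 44.5% is within the 40%–45% exception band; checking compensating factors.
Reserves 9.5 < 12 months; credit score 793 ≥ 740.
Compensating-factor requirement not fully met.

Denied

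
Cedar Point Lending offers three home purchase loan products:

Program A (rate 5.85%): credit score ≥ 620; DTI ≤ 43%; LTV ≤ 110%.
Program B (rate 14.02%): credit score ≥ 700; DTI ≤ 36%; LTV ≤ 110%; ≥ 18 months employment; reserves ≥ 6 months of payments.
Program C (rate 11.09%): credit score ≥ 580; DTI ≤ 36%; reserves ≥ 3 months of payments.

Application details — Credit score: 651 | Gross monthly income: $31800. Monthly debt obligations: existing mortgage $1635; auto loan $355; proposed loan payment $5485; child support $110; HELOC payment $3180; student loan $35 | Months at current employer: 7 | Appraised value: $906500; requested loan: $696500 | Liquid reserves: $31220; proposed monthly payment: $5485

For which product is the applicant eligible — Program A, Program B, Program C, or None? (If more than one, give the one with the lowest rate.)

Total debts = (1,635 + 355 + 5,485 + 110 + 3,180 + 35) = 10,800; DTI = 10,800/31,800 = 34%.
LTV = 696,500/906,500 = 76.8%.
Reserves = 31,220/5,485 = 5.7 months.
Program A: score 651 ≥ 620; DTI 34% ≤ 43%; LTV 76.8% ≤ 110% → qualifies.
Program B: score 651 < 700; DTI 34% ≤ 36%; LTV 76.8% ≤ 110%; employment 7 < 18 mo; reserves 5.7 < 6 mo → does not qualify.
Program C: score 651 ≥ 580; DTI 34% ≤ 36%; reserves 5.7 ≥ 3 mo → qualifies.
Qualifying: Program A, Program C. Lowest rate is 5.85% → Program A.

Program A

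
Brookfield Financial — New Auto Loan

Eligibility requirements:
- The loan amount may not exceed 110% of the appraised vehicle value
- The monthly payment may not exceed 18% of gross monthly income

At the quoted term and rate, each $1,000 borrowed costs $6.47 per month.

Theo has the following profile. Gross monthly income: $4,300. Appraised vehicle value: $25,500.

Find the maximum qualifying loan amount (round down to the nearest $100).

$28,000

Payment cap: 18% × $4,300 = $774/month.
At $6.47 per $1,000, that supports 774/6.47 × 1,000 ≈ $119,629 → $119,600.
LTV cap: 110% × $25,500 = $28,050 → $28,000.
Binding constraint: loan-to-value.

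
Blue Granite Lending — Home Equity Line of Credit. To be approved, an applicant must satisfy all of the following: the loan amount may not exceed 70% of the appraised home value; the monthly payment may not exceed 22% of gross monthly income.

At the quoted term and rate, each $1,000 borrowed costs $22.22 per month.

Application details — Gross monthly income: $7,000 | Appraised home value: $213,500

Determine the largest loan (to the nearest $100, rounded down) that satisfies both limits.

$69,300

Payment cap: 22% × $7,000 = $1,540/month.
At $22.22 per $1,000, that supports 1,540/22.22 × 1,000 ≈ $69,306 → $69,300.
LTV cap: 70% × $213,500 = $149,450 → $149,400.
Binding constraint: payment-to-income.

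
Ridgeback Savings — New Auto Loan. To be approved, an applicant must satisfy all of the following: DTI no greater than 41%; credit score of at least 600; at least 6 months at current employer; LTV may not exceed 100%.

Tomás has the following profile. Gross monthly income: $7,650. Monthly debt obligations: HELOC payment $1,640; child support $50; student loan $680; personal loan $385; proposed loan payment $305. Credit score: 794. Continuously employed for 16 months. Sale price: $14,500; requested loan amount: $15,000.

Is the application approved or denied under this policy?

Total monthly debts = (1,640 + 50 + 680 + 385 + 305) = 3,060. DTI = 3,060/7,650 = 40% ≤ 41%
Credit score 794 ≥ 600 (meets)
Employment 16 ≥ 6 months
Loan-to-value = 15,000/14,500 = 103.4% — fail (100% max)
Fails on LTV.

Denied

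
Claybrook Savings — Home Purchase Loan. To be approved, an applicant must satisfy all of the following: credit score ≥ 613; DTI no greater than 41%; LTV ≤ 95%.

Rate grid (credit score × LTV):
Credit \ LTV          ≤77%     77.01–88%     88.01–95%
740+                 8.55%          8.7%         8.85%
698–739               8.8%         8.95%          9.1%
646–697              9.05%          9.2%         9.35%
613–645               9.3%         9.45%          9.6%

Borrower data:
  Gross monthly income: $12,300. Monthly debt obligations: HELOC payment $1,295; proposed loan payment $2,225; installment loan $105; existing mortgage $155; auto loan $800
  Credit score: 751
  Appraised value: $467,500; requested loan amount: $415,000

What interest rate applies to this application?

Credit score 751 ≥ 613; Total monthly debts = (1,295 + 2,225 + 105 + 155 + 800) = 4,580. Debt-to-income = 4,580/12,300 = 37.2% — meets 41% limit
LTV = 415,000/467,500 = 88.8% ≤ 95%
Credit 751 → row 740+; LTV 88.8% → column 88.01–95%. Grid cell → 8.85%.

8.85%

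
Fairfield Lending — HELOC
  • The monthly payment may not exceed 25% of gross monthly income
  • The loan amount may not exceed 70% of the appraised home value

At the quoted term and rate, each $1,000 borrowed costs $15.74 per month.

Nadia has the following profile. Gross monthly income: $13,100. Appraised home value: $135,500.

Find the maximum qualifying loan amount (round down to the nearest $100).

Payment cap: 25% × $13,100 = $3,275/month.
At $15.74 per $1,000, that supports 3,275/15.74 × 1,000 ≈ $208,068 → $208,000.
LTV cap: 70% × $135,500 = $94,850 → $94,800.
Binding constraint: loan-to-value.

$94,800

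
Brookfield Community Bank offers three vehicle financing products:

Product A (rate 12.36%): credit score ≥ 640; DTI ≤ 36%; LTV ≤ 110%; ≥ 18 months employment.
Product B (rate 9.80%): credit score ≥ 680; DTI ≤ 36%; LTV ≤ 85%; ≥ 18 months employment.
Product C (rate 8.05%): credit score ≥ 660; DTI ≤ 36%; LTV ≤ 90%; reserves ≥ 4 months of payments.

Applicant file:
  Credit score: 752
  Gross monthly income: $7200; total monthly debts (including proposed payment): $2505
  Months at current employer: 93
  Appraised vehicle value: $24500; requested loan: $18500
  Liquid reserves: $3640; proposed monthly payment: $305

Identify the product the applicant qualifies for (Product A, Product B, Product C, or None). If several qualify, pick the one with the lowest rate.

DTI = 2,505/7,200 = 34.8%.
LTV = 18,500/24,500 = 75.5%.
Reserves = 3,640/305 = 11.9 months.
Product A: score 752 ≥ 640; DTI 34.8% ≤ 36%; LTV 75.5% ≤ 110%; employment 93 ≥ 18 mo → qualifies.
Product B: score 752 ≥ 680; DTI 34.8% ≤ 36%; LTV 75.5% ≤ 85%; employment 93 ≥ 18 mo → qualifies.
Product C: score 752 ≥ 660; DTI 34.8% ≤ 36%; LTV 75.5% ≤ 90%; reserves 11.9 ≥ 4 mo → qualifies.
Qualifying: Product A, Product B, Product C. Lowest rate is 8.05% → Product C.

Product C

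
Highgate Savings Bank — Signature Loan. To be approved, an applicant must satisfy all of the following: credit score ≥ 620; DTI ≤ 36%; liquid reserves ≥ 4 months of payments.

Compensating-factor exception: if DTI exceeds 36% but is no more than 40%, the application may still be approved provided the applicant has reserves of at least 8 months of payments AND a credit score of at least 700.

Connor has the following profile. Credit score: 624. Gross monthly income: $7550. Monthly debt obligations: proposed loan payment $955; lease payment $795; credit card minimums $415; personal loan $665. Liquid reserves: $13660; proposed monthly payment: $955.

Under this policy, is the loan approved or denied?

Denied

Credit score 624 ≥ 620 (meets base)
Total debts = (955 + 795 + 415 + 665) = 2,830. DTI: 2,830 ÷ 7,550 = 37.5%, over the 36% base limit.
Liquid reserves cover 13,660/955 = 14.3 months — ≥ 4 required
37.5% falls in the override range (36%–40%), so the compensating-factor test applies.
Reserves 14.3 ≥ 8 months; credit score 624 < 700.
Override conditions not both satisfied; exception does not apply.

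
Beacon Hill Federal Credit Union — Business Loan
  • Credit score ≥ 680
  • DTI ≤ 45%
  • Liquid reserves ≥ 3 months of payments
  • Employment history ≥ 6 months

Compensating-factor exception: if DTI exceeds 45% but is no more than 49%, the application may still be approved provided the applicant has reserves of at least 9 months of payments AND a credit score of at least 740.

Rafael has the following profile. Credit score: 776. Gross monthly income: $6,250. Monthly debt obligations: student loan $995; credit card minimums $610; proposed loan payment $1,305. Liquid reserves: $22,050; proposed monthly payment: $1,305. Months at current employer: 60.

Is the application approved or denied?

Approved

Credit score 776 ≥ 680 (meets base)
Total debts = (995 + 610 + 1,305) = 2,910. DTI: 2,910 ÷ 6,250 = 46.6%, over the 45% base limit.
Reserves = 22,050/1,305 = 16.9 months ≥ 3
Employment 60 ≥ 6 months
DTI 46.6% is within the 45%–49% exception band; checking compensating factors.
Reserves 16.9 ≥ 9 months; credit score 776 ≥ 740.
Both override conditions satisfied; DTI exception granted.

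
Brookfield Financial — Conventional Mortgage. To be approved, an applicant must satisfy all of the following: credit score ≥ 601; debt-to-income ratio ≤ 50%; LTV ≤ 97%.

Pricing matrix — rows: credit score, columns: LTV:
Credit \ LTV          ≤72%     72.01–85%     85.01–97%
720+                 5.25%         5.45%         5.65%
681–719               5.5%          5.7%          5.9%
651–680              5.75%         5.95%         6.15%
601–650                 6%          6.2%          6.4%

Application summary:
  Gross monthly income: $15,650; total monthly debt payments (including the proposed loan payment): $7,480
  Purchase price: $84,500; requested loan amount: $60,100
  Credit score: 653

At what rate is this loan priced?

Credit score 653 ≥ 601; Debt-to-income = 7,480/15,650 = 47.8% — meets 50% limit
LTV = 60,100/84,500 = 71.1% ≤ 97%
Credit 653 → row 651–680; LTV 71.1% → column ≤72%. Grid cell → 5.75%.

5.75%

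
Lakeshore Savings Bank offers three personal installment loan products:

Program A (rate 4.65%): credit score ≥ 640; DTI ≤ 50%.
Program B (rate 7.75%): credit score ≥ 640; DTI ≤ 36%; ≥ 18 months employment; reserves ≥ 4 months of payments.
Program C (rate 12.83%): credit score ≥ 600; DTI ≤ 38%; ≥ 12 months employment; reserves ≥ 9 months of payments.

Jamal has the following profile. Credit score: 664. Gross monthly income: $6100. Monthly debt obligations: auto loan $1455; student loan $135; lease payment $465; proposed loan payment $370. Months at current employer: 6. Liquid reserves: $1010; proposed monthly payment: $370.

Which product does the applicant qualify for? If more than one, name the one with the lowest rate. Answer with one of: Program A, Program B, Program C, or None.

Total debts = (1,455 + 135 + 465 + 370) = 2,425; DTI = 2,425/6,100 = 39.8%.
Reserves = 1,010/370 = 2.7 months.
Program A: score 664 ≥ 640; DTI 39.8% ≤ 50% → qualifies.
Program B: score 664 ≥ 640; DTI 39.8% > 36%; employment 6 < 18 mo; reserves 2.7 < 4 mo → does not qualify.
Program C: score 664 ≥ 600; DTI 39.8% > 38%; employment 6 < 12 mo; reserves 2.7 < 9 mo → does not qualify.

Program A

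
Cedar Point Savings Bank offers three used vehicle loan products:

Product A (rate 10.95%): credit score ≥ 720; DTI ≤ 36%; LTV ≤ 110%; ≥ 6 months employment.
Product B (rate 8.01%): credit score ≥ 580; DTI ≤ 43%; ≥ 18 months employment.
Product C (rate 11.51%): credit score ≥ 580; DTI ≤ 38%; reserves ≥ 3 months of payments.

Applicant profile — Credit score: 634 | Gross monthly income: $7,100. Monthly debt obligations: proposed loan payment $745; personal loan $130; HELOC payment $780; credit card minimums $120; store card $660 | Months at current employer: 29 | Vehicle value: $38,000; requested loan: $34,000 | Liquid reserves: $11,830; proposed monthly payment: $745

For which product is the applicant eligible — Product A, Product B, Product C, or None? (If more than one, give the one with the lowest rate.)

Product B

Total debts = (745 + 130 + 780 + 120 + 660) = 2,435; DTI = 2,435/7,100 = 34.3%.
LTV = 34,000/38,000 = 89.5%.
Reserves = 11,830/745 = 15.9 months.
Product A: score 634 < 720; DTI 34.3% ≤ 36%; LTV 89.5% ≤ 110%; employment 29 ≥ 6 mo → does not qualify.
Product B: score 634 ≥ 580; DTI 34.3% ≤ 43%; employment 29 ≥ 18 mo → qualifies.
Product C: score 634 ≥ 580; DTI 34.3% ≤ 38%; reserves 15.9 ≥ 3 mo → qualifies.
Qualifying: Product B, Product C. Lowest rate is 8.01% → Product B.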